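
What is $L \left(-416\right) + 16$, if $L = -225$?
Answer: $93616$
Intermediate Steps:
$L \left(-416\right) + 16 = \left(-225\right) \left(-416\right) + 16 = 93600 + 16 = 93616$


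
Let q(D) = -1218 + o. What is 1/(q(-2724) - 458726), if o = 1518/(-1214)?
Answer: -607/279186767 ≈ -2.1742e-6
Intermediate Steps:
o = -759/607 (o = 1518*(-1/1214) = -759/607 ≈ -1.2504)
q(D) = -740085/607 (q(D) = -1218 - 759/607 = -740085/607)
1/(q(-2724) - 458726) = 1/(-740085/607 - 458726) = 1/(-279186767/607) = -607/279186767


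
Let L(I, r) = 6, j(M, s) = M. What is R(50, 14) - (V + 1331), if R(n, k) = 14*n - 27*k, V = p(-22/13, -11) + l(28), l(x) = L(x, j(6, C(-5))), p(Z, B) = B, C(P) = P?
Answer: -1004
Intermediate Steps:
l(x) = 6
V = -5 (V = -11 + 6 = -5)
R(n, k) = -27*k + 14*n
R(50, 14) - (V + 1331) = (-27*14 + 14*50) - (-5 + 1331) = (-378 + 700) - 1*1326 = 322 - 1326 = -1004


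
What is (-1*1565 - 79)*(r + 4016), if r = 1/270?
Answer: -297103954/45 ≈ -6.6023e+6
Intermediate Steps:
r = 1/270 ≈ 0.0037037
(-1*1565 - 79)*(r + 4016) = (-1*1565 - 79)*(1/270 + 4016) = (-1565 - 79)*(1084321/270) = -1644*1084321/270 = -297103954/45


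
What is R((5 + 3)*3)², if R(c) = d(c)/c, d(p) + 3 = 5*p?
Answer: 1521/64 ≈ 23.766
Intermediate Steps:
d(p) = -3 + 5*p
R(c) = (-3 + 5*c)/c
R((5 + 3)*3)² = (5 - 3*1/(3*(5 + 3)))² = (5 - 3/(8*3))² = (5 - 3/24)² = (5 - 3*1/24)² = (5 - ⅛)² = (39/8)² = 1521/64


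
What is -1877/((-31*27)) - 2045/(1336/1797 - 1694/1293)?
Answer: 265304064137/73470186 ≈ 3611.0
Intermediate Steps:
-1877/((-31*27)) - 2045/(1336/1797 - 1694/1293) = -1877/(-837) - 2045/(1336*(1/1797) - 1694*1/1293) = -1877*(-1/837) - 2045/(1336/1797 - 1694/1293) = 1877/837 - 2045/(-438890/774507) = 1877/837 - 2045*(-774507/438890) = 1877/837 + 316773363/87778 = 265304064137/73470186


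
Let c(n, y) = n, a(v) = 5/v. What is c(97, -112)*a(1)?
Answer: 485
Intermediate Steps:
c(97, -112)*a(1) = 97*(5/1) = 97*(5*1) = 97*5 = 485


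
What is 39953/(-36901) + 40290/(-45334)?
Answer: -1648985296/836434967 ≈ -1.9714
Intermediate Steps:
39953/(-36901) + 40290/(-45334) = 39953*(-1/36901) + 40290*(-1/45334) = -39953/36901 - 20145/22667 = -1648985296/836434967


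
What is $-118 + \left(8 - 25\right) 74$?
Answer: $-1376$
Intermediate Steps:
$-118 + \left(8 - 25\right) 74 = -118 - 1258 = -1376$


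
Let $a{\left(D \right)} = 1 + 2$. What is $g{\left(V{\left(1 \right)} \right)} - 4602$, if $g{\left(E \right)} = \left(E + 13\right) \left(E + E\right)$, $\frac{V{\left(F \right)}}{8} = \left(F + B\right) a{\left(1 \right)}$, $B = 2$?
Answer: $7638$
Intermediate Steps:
$a{\left(D \right)} = 3$
$V{\left(F \right)} = 48 + 24 F$ ($V{\left(F \right)} = 8 \left(F + 2\right) 3 = 8 \left(2 + F\right) 3 = 8 \left(6 + 3 F\right) = 48 + 24 F$)
$g{\left(E \right)} = 2 E \left(13 + E\right)$ ($g{\left(E \right)} = \left(13 + E\right) 2 E = 2 E \left(13 + E\right)$)
$g{\left(V{\left(1 \right)} \right)} - 4602 = 2 \left(48 + 24 \cdot 1\right) \left(13 + \left(48 + 24 \cdot 1\right)\right) - 4602 = 2 \left(48 + 24\right) \left(13 + \left(48 + 24\right)\right) - 4602 = 2 \cdot 72 \left(13 + 72\right) - 4602 = 2 \cdot 72 \cdot 85 - 4602 = 12240 - 4602 = 7638$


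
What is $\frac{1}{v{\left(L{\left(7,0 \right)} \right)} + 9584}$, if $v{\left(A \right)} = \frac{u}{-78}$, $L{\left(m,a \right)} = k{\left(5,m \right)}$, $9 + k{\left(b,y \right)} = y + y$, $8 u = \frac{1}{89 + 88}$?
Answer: $\frac{110448}{1058533631} \approx 0.00010434$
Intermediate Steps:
$u = \frac{1}{1416}$ ($u = \frac{1}{8 \left(89 + 88\right)} = \frac{1}{8 \cdot 177} = \frac{1}{8} \cdot \frac{1}{177} = \frac{1}{1416} \approx 0.00070621$)
$k{\left(b,y \right)} = -9 + 2 y$ ($k{\left(b,y \right)} = -9 + \left(y + y\right) = -9 + 2 y$)
$L{\left(m,a \right)} = -9 + 2 m$
$v{\left(A \right)} = - \frac{1}{110448}$ ($v{\left(A \right)} = \frac{1}{1416 \left(-78\right)} = \frac{1}{1416} \left(- \frac{1}{78}\right) = - \frac{1}{110448}$)
$\frac{1}{v{\left(L{\left(7,0 \right)} \right)} + 9584} = \frac{1}{- \frac{1}{110448} + 9584} = \frac{1}{\frac{1058533631}{110448}} = \frac{110448}{1058533631}$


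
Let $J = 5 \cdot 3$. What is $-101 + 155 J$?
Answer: $2224$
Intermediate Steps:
$J = 15$
$-101 + 155 J = -101 + 155 \cdot 15 = -101 + 2325 = 2224$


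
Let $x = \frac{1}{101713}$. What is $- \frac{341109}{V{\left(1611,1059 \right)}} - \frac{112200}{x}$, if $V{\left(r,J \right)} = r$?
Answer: $- \frac{2042783587301}{179} \approx -1.1412 \cdot 10^{10}$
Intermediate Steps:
$x = \frac{1}{101713} \approx 9.8316 \cdot 10^{-6}$
$- \frac{341109}{V{\left(1611,1059 \right)}} - \frac{112200}{x} = - \frac{341109}{1611} - 112200 \frac{1}{\frac{1}{101713}} = \left(-341109\right) \frac{1}{1611} - 11412198600 = - \frac{37901}{179} - 11412198600 = - \frac{2042783587301}{179}$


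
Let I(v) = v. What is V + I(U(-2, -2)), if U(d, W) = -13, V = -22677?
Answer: -22690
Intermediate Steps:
V + I(U(-2, -2)) = -22677 - 13 = -22690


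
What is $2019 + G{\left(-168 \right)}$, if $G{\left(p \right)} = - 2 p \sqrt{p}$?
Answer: $2019 + 672 i \sqrt{42} \approx 2019.0 + 4355.1 i$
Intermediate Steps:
$G{\left(p \right)} = - 2 p^{\frac{3}{2}}$
$2019 + G{\left(-168 \right)} = 2019 - 2 \left(-168\right)^{\frac{3}{2}} = 2019 - 2 \left(- 336 i \sqrt{42}\right) = 2019 + 672 i \sqrt{42}$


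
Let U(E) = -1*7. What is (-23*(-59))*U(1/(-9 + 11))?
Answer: -9499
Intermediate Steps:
U(E) = -7
(-23*(-59))*U(1/(-9 + 11)) = -23*(-59)*(-7) = 1357*(-7) = -9499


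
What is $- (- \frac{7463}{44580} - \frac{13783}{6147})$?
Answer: $\frac{220107067}{91344420} \approx 2.4096$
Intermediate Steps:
$- (- \frac{7463}{44580} - \frac{13783}{6147}) = \left(-1\right) \left(- \frac{220107067}{91344420}\right) = \frac{220107067}{91344420}$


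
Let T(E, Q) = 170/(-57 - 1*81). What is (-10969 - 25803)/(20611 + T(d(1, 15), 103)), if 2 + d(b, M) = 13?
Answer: -1268634/711037 ≈ -1.7842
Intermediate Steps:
d(b, M) = 11 (d(b, M) = -2 + 13 = 11)
T(E, Q) = -85/69 (T(E, Q) = 170/(-57 - 81) = 170/(-138) = 170*(-1/138) = -85/69)
(-10969 - 25803)/(20611 + T(d(1, 15), 103)) = (-10969 - 25803)/(20611 - 85/69) = -36772/1422074/69 = -36772*69/1422074 = -1268634/711037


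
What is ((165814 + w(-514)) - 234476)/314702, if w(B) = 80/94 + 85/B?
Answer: -1658720031/7602570916 ≈ -0.21818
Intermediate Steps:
w(B) = 40/47 + 85/B (w(B) = 80*(1/94) + 85/B = 40/47 + 85/B)
((165814 + w(-514)) - 234476)/314702 = ((165814 + (40/47 + 85/(-514))) - 234476)/314702 = ((165814 + (40/47 + 85*(-1/514))) - 234476)*(1/314702) = ((165814 + (40/47 - 85/514)) - 234476)*(1/314702) = ((165814 + 16565/24158) - 234476)*(1/314702) = (4005751177/24158 - 234476)*(1/314702) = -1658720031/24158*1/314702 = -1658720031/7602570916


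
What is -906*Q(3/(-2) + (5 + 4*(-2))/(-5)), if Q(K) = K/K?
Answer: -906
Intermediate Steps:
Q(K) = 1
-906*Q(3/(-2) + (5 + 4*(-2))/(-5)) = -906*1 = -906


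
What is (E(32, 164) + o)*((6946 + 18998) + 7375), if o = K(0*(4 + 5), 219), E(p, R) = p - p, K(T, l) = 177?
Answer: 5897463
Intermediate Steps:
E(p, R) = 0
o = 177
(E(32, 164) + o)*((6946 + 18998) + 7375) = (0 + 177)*((6946 + 18998) + 7375) = 177*(25944 + 7375) = 177*33319 = 5897463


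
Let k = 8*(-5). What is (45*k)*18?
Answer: -32400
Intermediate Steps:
k = -40
(45*k)*18 = (45*(-40))*18 = -1800*18 = -32400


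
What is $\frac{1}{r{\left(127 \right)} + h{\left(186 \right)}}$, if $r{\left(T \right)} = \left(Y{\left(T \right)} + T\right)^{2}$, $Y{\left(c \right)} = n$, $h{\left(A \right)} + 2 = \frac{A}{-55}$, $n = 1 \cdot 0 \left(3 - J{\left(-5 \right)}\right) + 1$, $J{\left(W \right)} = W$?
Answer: $\frac{55}{900824} \approx 6.1055 \cdot 10^{-5}$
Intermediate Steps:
$n = 1$ ($n = 1 \cdot 0 \left(3 - -5\right) + 1 = 0 \left(3 + 5\right) + 1 = 0 \cdot 8 + 1 = 0 + 1 = 1$)
$h{\left(A \right)} = -2 - \frac{A}{55}$ ($h{\left(A \right)} = -2 + \frac{A}{-55} = -2 + A \left(- \frac{1}{55}\right) = -2 - \frac{A}{55}$)
$Y{\left(c \right)} = 1$
$r{\left(T \right)} = \left(1 + T\right)^{2}$
$\frac{1}{r{\left(127 \right)} + h{\left(186 \right)}} = \frac{1}{\left(1 + 127\right)^{2} - \frac{296}{55}} = \frac{1}{128^{2} - \frac{296}{55}} = \frac{1}{16384 - \frac{296}{55}} = \frac{1}{\frac{900824}{55}} = \frac{55}{900824}$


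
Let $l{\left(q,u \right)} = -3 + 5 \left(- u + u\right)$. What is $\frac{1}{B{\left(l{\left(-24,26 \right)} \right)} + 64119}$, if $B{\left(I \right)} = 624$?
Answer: $\frac{1}{64743} \approx 1.5446 \cdot 10^{-5}$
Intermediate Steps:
$l{\left(q,u \right)} = -3$ ($l{\left(q,u \right)} = -3 + 5 \cdot 0 = -3 + 0 = -3$)
$\frac{1}{B{\left(l{\left(-24,26 \right)} \right)} + 64119} = \frac{1}{624 + 64119} = \frac{1}{64743}$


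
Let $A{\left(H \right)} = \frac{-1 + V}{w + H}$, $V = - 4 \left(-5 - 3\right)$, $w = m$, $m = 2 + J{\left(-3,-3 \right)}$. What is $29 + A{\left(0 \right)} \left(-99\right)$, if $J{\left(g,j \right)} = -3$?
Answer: $3098$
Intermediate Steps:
$m = -1$ ($m = 2 - 3 = -1$)
$w = -1$
$V = 32$ ($V = - 4 \left(-5 - 3\right) = \left(-4\right) \left(-8\right) = 32$)
$A{\left(H \right)} = \frac{31}{-1 + H}$ ($A{\left(H \right)} = \frac{-1 + 32}{-1 + H} = \frac{31}{-1 + H}$)
$29 + A{\left(0 \right)} \left(-99\right) = 29 + \frac{31}{-1 + 0} \left(-99\right) = 29 + \frac{31}{-1} \left(-99\right) = 29 + 31 \left(-1\right) \left(-99\right) = 29 - -3069 = 29 + 3069 = 3098$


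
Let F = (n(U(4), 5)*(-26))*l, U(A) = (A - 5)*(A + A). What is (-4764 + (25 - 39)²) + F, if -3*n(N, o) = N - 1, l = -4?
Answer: -4256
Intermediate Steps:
U(A) = 2*A*(-5 + A) (U(A) = (-5 + A)*(2*A) = 2*A*(-5 + A))
n(N, o) = ⅓ - N/3 (n(N, o) = -(N - 1)/3 = -(-1 + N)/3 = ⅓ - N/3)
F = 312 (F = ((⅓ - 2*4*(-5 + 4)/3)*(-26))*(-4) = ((⅓ - 2*4*(-1)/3)*(-26))*(-4) = ((⅓ - ⅓*(-8))*(-26))*(-4) = ((⅓ + 8/3)*(-26))*(-4) = (3*(-26))*(-4) = -78*(-4) = 312)
(-4764 + (25 - 39)²) + F = (-4764 + (25 - 39)²) + 312 = (-4764 + (-14)²) + 312 = (-4764 + 196) + 312 = -4568 + 312 = -4256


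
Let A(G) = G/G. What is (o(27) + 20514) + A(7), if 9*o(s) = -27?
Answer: 20512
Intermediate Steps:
o(s) = -3 (o(s) = (⅑)*(-27) = -3)
A(G) = 1
(o(27) + 20514) + A(7) = (-3 + 20514) + 1 = 20511 + 1 = 20512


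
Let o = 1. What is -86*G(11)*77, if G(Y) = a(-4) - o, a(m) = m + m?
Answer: 59598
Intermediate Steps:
a(m) = 2*m
G(Y) = -9 (G(Y) = 2*(-4) - 1*1 = -8 - 1 = -9)
-86*G(11)*77 = -86*(-9)*77 = 774*77 = 59598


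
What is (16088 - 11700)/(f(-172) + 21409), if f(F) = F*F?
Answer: 4388/50993 ≈ 0.086051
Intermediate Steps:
f(F) = F**2
(16088 - 11700)/(f(-172) + 21409) = (16088 - 11700)/((-172)**2 + 21409) = 4388/(29584 + 21409) = 4388/50993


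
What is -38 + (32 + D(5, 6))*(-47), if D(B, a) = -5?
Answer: -1307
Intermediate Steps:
-38 + (32 + D(5, 6))*(-47) = -38 + (32 - 5)*(-47) = -38 + 27*(-47) = -38 - 1269 = -1307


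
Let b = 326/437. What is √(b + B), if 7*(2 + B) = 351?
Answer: √457476509/3059 ≈ 6.9921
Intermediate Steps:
B = 337/7 (B = -2 + (⅐)*351 = -2 + 351/7 = 337/7 ≈ 48.143)
b = 326/437 (b = 326*(1/437) = 326/437 ≈ 0.74600)
√(b + B) = √(326/437 + 337/7) = √(149551/3059) = √457476509/3059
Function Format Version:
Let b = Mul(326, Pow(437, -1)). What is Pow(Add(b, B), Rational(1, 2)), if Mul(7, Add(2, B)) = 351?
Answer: Mul(Rational(1, 3059), Pow(457476509, Rational(1, 2))) ≈ 6.9921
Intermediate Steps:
B = Rational(337, 7) (B = Add(-2, Mul(Rational(1, 7), 351)) = Add(-2, Rational(351, 7)) = Rational(337, 7) ≈ 48.143)
b = Rational(326, 437) (b = Mul(326, Rational(1, 437)) = Rational(326, 437) ≈ 0.74600)
Pow(Add(b, B), Rational(1, 2)) = Pow(Add(Rational(326, 437), Rational(337, 7)), Rational(1, 2)) = Pow(Rational(149551, 3059), Rational(1, 2)) = Mul(Rational(1, 3059), Pow(457476509, Rational(1, 2)))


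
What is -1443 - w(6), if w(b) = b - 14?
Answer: -1435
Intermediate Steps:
w(b) = -14 + b
-1443 - w(6) = -1443 - (-14 + 6) = -1443 - 1*(-8) = -1443 + 8 = -1435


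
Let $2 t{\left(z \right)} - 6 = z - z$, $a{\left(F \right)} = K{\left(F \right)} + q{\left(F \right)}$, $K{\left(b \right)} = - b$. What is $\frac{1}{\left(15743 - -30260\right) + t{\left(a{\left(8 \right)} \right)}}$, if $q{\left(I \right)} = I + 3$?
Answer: $\frac{1}{46006} \approx 2.1736 \cdot 10^{-5}$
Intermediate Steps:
$q{\left(I \right)} = 3 + I$
$a{\left(F \right)} = 3$ ($a{\left(F \right)} = - F + \left(3 + F\right) = 3$)
$t{\left(z \right)} = 3$ ($t{\left(z \right)} = 3 + \frac{z - z}{2} = 3 + \frac{1}{2} \cdot 0 = 3 + 0 = 3$)
$\frac{1}{\left(15743 - -30260\right) + t{\left(a{\left(8 \right)} \right)}} = \frac{1}{\left(15743 - -30260\right) + 3} = \frac{1}{\left(15743 + 30260\right) + 3} = \frac{1}{46003 + 3} = \frac{1}{46006}$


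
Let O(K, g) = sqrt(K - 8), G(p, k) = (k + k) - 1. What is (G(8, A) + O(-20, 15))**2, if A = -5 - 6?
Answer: 501 - 92*I*sqrt(7) ≈ 501.0 - 243.41*I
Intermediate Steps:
A = -11
G(p, k) = -1 + 2*k (G(p, k) = 2*k - 1 = -1 + 2*k)
O(K, g) = sqrt(-8 + K)
(G(8, A) + O(-20, 15))**2 = ((-1 + 2*(-11)) + sqrt(-8 - 20))**2 = ((-1 - 22) + sqrt(-28))**2 = (-23 + 2*I*sqrt(7))**2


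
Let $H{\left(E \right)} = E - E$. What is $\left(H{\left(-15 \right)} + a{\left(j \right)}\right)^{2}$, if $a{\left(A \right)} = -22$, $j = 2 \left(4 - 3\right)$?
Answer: $484$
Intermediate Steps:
$j = 2$ ($j = 2 \cdot 1 = 2$)
$H{\left(E \right)} = 0$
$\left(H{\left(-15 \right)} + a{\left(j \right)}\right)^{2} = \left(0 - 22\right)^{2} = \left(-22\right)^{2} = 484$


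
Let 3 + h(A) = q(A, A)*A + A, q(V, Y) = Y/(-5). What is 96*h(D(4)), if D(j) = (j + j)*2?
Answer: -18336/5 ≈ -3667.2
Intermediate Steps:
q(V, Y) = -Y/5 (q(V, Y) = Y*(-⅕) = -Y/5)
D(j) = 4*j (D(j) = (2*j)*2 = 4*j)
h(A) = -3 + A - A²/5 (h(A) = -3 + ((-A/5)*A + A) = -3 + (-A²/5 + A) = -3 + (A - A²/5) = -3 + A - A²/5)
96*h(D(4)) = 96*(-3 + 4*4 - (4*4)²/5) = 96*(-3 + 16 - ⅕*16²) = 96*(-3 + 16 - ⅕*256) = 96*(-3 + 16 - 256/5) = 96*(-191/5) = -18336/5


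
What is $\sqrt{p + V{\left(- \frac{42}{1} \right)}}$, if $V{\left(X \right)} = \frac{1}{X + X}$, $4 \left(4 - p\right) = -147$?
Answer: $\frac{\sqrt{71862}}{42} \approx 6.3826$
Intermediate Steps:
$p = \frac{163}{4}$ ($p = 4 - - \frac{147}{4} = 4 + \frac{147}{4} = \frac{163}{4} \approx 40.75$)
$V{\left(X \right)} = \frac{1}{2 X}$
$\sqrt{p + V{\left(- \frac{42}{1} \right)}} = \sqrt{\frac{163}{4} + \frac{1}{2 \left(- \frac{42}{1}\right)}} = \sqrt{\frac{163}{4} + \frac{1}{2 \left(\left(-42\right) 1\right)}} = \sqrt{\frac{163}{4} + \frac{1}{2 \left(-42\right)}} = \sqrt{\frac{163}{4} + \frac{1}{2} \left(- \frac{1}{42}\right)} = \sqrt{\frac{163}{4} - \frac{1}{84}} = \sqrt{\frac{1711}{42}} = \frac{\sqrt{71862}}{42}$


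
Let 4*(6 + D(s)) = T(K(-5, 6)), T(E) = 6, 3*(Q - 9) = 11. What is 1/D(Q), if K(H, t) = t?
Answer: -2/9 ≈ -0.22222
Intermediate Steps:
Q = 38/3 (Q = 9 + (⅓)*11 = 9 + 11/3 = 38/3 ≈ 12.667)
D(s) = -9/2 (D(s) = -6 + (¼)*6 = -6 + 3/2 = -9/2)
1/D(Q) = 1/(-9/2) = -2/9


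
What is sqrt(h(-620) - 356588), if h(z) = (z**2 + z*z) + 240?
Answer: 18*sqrt(1273) ≈ 642.22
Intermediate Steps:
h(z) = 240 + 2*z**2 (h(z) = (z**2 + z**2) + 240 = 2*z**2 + 240 = 240 + 2*z**2)
sqrt(h(-620) - 356588) = sqrt((240 + 2*(-620)**2) - 356588) = sqrt((240 + 2*384400) - 356588) = sqrt((240 + 768800) - 356588) = sqrt(769040 - 356588) = sqrt(412452) = 18*sqrt(1273)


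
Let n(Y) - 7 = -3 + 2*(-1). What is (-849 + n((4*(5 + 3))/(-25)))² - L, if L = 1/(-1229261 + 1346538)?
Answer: 84135575292/117277 ≈ 7.1741e+5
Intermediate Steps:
n(Y) = 2 (n(Y) = 7 + (-3 + 2*(-1)) = 7 + (-3 - 2) = 7 - 5 = 2)
L = 1/117277 ≈ 8.5268e-6
(-849 + n((4*(5 + 3))/(-25)))² - L = (-849 + 2)² - 1*1/117277 = (-847)² - 1/117277 = 717409 - 1/117277 = 84135575292/117277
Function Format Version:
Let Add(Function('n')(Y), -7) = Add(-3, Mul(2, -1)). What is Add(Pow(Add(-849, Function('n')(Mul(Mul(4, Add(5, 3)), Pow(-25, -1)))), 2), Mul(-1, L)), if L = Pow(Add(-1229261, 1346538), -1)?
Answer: Rational(84135575292, 117277) ≈ 7.1741e+5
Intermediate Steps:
Function('n')(Y) = 2 (Function('n')(Y) = Add(7, Add(-3, Mul(2, -1))) = Add(7, Add(-3, -2)) = Add(7, -5) = 2)
L = Rational(1, 117277) (L = Pow(117277, -1) = Rational(1, 117277) ≈ 8.5268e-6)
Add(Pow(Add(-849, Function('n')(Mul(Mul(4, Add(5, 3)), Pow(-25, -1)))), 2), Mul(-1, L)) = Add(Pow(Add(-849, 2), 2), Mul(-1, Rational(1, 117277))) = Add(Pow(-847, 2), Rational(-1, 117277)) = Add(717409, Rational(-1, 117277)) = Rational(84135575292, 117277)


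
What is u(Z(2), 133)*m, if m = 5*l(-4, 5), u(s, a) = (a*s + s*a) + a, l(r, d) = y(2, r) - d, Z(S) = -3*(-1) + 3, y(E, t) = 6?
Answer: 8645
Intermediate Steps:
Z(S) = 6 (Z(S) = 3 + 3 = 6)
l(r, d) = 6 - d
u(s, a) = a + 2*a*s (u(s, a) = (a*s + a*s) + a = 2*a*s + a = a + 2*a*s)
m = 5 (m = 5*(6 - 1*5) = 5*(6 - 5) = 5*1 = 5)
u(Z(2), 133)*m = (133*(1 + 2*6))*5 = (133*(1 + 12))*5 = (133*13)*5 = 1729*5 = 8645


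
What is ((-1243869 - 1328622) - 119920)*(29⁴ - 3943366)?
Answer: 8712870850935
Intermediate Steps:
((-1243869 - 1328622) - 119920)*(29⁴ - 3943366) = (-2572491 - 119920)*(707281 - 3943366) = -2692411*(-3236085) = 8712870850935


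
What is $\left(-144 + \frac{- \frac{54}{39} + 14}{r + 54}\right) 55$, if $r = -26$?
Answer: $- \frac{718465}{91} \approx -7895.2$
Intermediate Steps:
$\left(-144 + \frac{- \frac{54}{39} + 14}{r + 54}\right) 55 = \left(-144 + \frac{- \frac{54}{39} + 14}{-26 + 54}\right) 55 = \left(-144 + \frac{\left(-54\right) \frac{1}{39} + 14}{28}\right) 55 = \left(-144 + \left(- \frac{18}{13} + 14\right) \frac{1}{28}\right) 55 = \left(-144 + \frac{164}{13} \cdot \frac{1}{28}\right) 55 = \left(-144 + \frac{41}{91}\right) 55 = \left(- \frac{13063}{91}\right) 55 = - \frac{718465}{91}$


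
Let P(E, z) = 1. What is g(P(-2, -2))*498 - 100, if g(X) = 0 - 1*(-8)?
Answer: 3884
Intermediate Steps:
g(X) = 8 (g(X) = 0 + 8 = 8)
g(P(-2, -2))*498 - 100 = 8*498 - 100 = 3984 - 100 = 3884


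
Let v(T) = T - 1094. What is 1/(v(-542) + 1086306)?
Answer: 1/1084670 ≈ 9.2194e-7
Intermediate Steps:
v(T) = -1094 + T
1/(v(-542) + 1086306) = 1/((-1094 - 542) + 1086306) = 1/(-1636 + 1086306) = 1/1084670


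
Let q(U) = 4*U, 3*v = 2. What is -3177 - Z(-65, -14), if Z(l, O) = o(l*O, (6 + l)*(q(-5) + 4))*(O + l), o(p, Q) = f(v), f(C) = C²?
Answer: -28277/9 ≈ -3141.9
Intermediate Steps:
v = ⅔ (v = (⅓)*2 = ⅔ ≈ 0.66667)
o(p, Q) = 4/9 (o(p, Q) = (⅔)² = 4/9)
Z(l, O) = 4*O/9 + 4*l/9 (Z(l, O) = 4*(O + l)/9 = 4*O/9 + 4*l/9)
-3177 - Z(-65, -14) = -3177 - ((4/9)*(-14) + (4/9)*(-65)) = -3177 - (-56/9 - 260/9) = -3177 - 1*(-316/9) = -3177 + 316/9 = -28277/9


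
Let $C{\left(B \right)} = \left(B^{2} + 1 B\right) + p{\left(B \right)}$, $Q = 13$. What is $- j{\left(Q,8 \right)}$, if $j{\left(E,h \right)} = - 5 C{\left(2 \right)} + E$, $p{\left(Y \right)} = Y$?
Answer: $27$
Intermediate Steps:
$C{\left(B \right)} = B^{2} + 2 B$ ($C{\left(B \right)} = \left(B^{2} + 1 B\right) + B = \left(B^{2} + B\right) + B = \left(B + B^{2}\right) + B = B^{2} + 2 B$)
$j{\left(E,h \right)} = -40 + E$ ($j{\left(E,h \right)} = - 5 \cdot 2 \left(2 + 2\right) + E = - 5 \cdot 2 \cdot 4 + E = \left(-5\right) 8 + E = -40 + E$)
$- j{\left(Q,8 \right)} = - (-40 + 13) = \left(-1\right) \left(-27\right) = 27$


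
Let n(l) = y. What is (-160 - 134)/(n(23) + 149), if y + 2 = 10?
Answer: -294/157 ≈ -1.8726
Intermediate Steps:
y = 8 (y = -2 + 10 = 8)
n(l) = 8
(-160 - 134)/(n(23) + 149) = (-160 - 134)/(8 + 149) = -294/157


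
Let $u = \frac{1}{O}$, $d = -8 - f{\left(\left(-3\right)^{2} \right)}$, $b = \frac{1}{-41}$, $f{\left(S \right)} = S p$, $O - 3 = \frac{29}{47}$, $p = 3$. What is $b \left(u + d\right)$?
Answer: $\frac{5903}{6970} \approx 0.84692$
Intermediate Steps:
$O = \frac{170}{47}$ ($O = 3 + \frac{29}{47} = \frac{170}{47} \approx 3.617$)
$f{\left(S \right)} = 3 S$ ($f{\left(S \right)} = S 3 = 3 S$)
$b = - \frac{1}{41} \approx -0.02439$
$d = -35$ ($d = -8 - 3 \left(-3\right)^{2} = -8 - 3 \cdot 9 = -8 - 27 = -35$)
$u = \frac{47}{170}$ ($u = \frac{1}{\frac{170}{47}} = \frac{47}{170} \approx 0.27647$)
$b \left(u + d\right) = - \frac{\frac{47}{170} - 35}{41} = \left(- \frac{1}{41}\right) \left(- \frac{5903}{170}\right) = \frac{5903}{6970}$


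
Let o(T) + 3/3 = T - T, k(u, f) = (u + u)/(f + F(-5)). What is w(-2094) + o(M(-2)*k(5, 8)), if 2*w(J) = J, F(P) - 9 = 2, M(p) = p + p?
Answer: -1048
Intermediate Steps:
M(p) = 2*p
F(P) = 11 (F(P) = 9 + 2 = 11)
w(J) = J/2
k(u, f) = 2*u/(11 + f) (k(u, f) = (u + u)/(f + 11) = (2*u)/(11 + f) = 2*u/(11 + f))
o(T) = -1 (o(T) = -1 + (T - T) = -1 + 0 = -1)
w(-2094) + o(M(-2)*k(5, 8)) = (1/2)*(-2094) - 1 = -1047 - 1 = -1048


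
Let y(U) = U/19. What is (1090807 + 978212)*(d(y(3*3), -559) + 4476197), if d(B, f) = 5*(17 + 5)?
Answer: 9261564232833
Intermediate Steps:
y(U) = U/19 (y(U) = U*(1/19) = U/19)
d(B, f) = 110 (d(B, f) = 5*22 = 110)
(1090807 + 978212)*(d(y(3*3), -559) + 4476197) = (1090807 + 978212)*(110 + 4476197) = 2069019*4476307 = 9261564232833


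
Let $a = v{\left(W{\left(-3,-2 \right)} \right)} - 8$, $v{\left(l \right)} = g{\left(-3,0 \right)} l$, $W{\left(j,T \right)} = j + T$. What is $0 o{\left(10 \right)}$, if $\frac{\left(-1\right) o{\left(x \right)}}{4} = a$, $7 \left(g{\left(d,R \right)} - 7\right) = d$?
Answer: $0$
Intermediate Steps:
$g{\left(d,R \right)} = 7 + \frac{d}{7}$
$W{\left(j,T \right)} = T + j$
$v{\left(l \right)} = \frac{46 l}{7}$ ($v{\left(l \right)} = \left(7 + \frac{1}{7} \left(-3\right)\right) l = \left(7 - \frac{3}{7}\right) l = \frac{46 l}{7}$)
$a = - \frac{286}{7}$ ($a = \frac{46 \left(-2 - 3\right)}{7} - 8 = \frac{46}{7} \left(-5\right) - 8 = - \frac{230}{7} - 8 = - \frac{286}{7} \approx -40.857$)
$o{\left(x \right)} = \frac{1144}{7}$ ($o{\left(x \right)} = \left(-4\right) \left(- \frac{286}{7}\right) = \frac{1144}{7}$)
$0 o{\left(10 \right)} = 0 \cdot \frac{1144}{7} = 0$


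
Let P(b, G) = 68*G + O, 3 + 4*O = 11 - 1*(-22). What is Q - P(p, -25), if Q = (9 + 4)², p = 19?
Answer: 3723/2 ≈ 1861.5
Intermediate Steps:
O = 15/2 (O = -¾ + (11 - 1*(-22))/4 = -¾ + (11 + 22)/4 = -¾ + (¼)*33 = -¾ + 33/4 = 15/2 ≈ 7.5000)
Q = 169 (Q = 13² = 169)
P(b, G) = 15/2 + 68*G (P(b, G) = 68*G + 15/2 = 15/2 + 68*G)
Q - P(p, -25) = 169 - (15/2 + 68*(-25)) = 169 - (15/2 - 1700) = 169 - 1*(-3385/2) = 169 + 3385/2 = 3723/2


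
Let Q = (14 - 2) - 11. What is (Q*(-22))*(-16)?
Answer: 352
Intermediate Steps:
Q = 1 (Q = 12 - 11 = 1)
(Q*(-22))*(-16) = (1*(-22))*(-16) = -22*(-16) = 352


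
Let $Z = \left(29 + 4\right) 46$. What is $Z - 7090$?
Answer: $-5572$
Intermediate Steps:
$Z = 1518$ ($Z = 33 \cdot 46 = 1518$)
$Z - 7090 = 1518 - 7090 = -5572$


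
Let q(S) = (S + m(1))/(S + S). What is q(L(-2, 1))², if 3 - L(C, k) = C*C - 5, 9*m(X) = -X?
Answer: 1225/5184 ≈ 0.23630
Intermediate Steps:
m(X) = -X/9 (m(X) = (-X)/9 = -X/9)
L(C, k) = 8 - C² (L(C, k) = 3 - (C*C - 5) = 3 - (C² - 5) = 3 - (-5 + C²) = 3 + (5 - C²) = 8 - C²)
q(S) = (-⅑ + S)/(2*S) (q(S) = (S - ⅑*1)/(S + S) = (S - ⅑)/((2*S)) = (-⅑ + S)*(1/(2*S)) = (-⅑ + S)/(2*S))
q(L(-2, 1))² = ((-1 + 9*(8 - 1*(-2)²))/(18*(8 - 1*(-2)²)))² = ((-1 + 9*(8 - 1*4))/(18*(8 - 1*4)))² = ((-1 + 9*(8 - 4))/(18*(8 - 4)))² = ((1/18)*(-1 + 9*4)/4)² = ((1/18)*(¼)*(-1 + 36))² = ((1/18)*(¼)*35)² = (35/72)² = 1225/5184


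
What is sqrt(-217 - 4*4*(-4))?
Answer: 3*I*sqrt(17) ≈ 12.369*I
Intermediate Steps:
sqrt(-217 - 4*4*(-4)) = sqrt(-217 - 16*(-4)) = sqrt(-217 + 64) = sqrt(-153) = 3*I*sqrt(17)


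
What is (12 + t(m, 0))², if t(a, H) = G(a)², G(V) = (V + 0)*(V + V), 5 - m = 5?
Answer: 144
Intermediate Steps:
m = 0 (m = 5 - 1*5 = 5 - 5 = 0)
G(V) = 2*V² (G(V) = V*(2*V) = 2*V²)
t(a, H) = 4*a⁴ (t(a, H) = (2*a²)² = 4*a⁴)
(12 + t(m, 0))² = (12 + 4*0⁴)² = (12 + 4*0)² = (12 + 0)² = 12² = 144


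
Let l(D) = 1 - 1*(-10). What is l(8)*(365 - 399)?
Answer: -374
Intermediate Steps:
l(D) = 11 (l(D) = 1 + 10 = 11)
l(8)*(365 - 399) = 11*(365 - 399) = 11*(-34) = -374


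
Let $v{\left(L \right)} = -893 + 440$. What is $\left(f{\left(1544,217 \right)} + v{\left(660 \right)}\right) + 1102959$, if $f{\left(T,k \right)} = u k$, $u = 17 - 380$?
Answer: $1023735$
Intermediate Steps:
$u = -363$ ($u = 17 - 380 = -363$)
$v{\left(L \right)} = -453$
$f{\left(T,k \right)} = - 363 k$
$\left(f{\left(1544,217 \right)} + v{\left(660 \right)}\right) + 1102959 = \left(\left(-363\right) 217 - 453\right) + 1102959 = \left(-78771 - 453\right) + 1102959 = -79224 + 1102959 = 1023735$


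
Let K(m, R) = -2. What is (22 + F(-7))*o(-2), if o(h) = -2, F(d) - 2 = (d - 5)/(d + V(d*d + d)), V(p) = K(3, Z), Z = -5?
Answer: -152/3 ≈ -50.667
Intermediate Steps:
V(p) = -2
F(d) = 2 + (-5 + d)/(-2 + d) (F(d) = 2 + (d - 5)/(d - 2) = 2 + (-5 + d)/(-2 + d))
(22 + F(-7))*o(-2) = (22 + 3*(-3 - 7)/(-2 - 7))*(-2) = (22 + 3*(-10)/(-9))*(-2) = (22 + 3*(-1/9)*(-10))*(-2) = (22 + 10/3)*(-2) = (76/3)*(-2) = -152/3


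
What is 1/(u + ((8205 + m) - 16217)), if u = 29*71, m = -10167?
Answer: -1/16120 ≈ -6.2035e-5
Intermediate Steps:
u = 2059
1/(u + ((8205 + m) - 16217)) = 1/(2059 + ((8205 - 10167) - 16217)) = 1/(2059 + (-1962 - 16217)) = 1/(2059 - 18179) = 1/(-16120) = -1/16120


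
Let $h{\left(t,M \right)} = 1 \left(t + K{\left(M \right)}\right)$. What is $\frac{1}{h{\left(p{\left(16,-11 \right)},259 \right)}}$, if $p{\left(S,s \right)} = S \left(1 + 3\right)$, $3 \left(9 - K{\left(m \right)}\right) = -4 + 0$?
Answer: $\frac{3}{223} \approx 0.013453$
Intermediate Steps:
$K{\left(m \right)} = \frac{31}{3}$ ($K{\left(m \right)} = 9 - \frac{-4 + 0}{3} = 9 - - \frac{4}{3} = 9 + \frac{4}{3} = \frac{31}{3}$)
$p{\left(S,s \right)} = 4 S$ ($p{\left(S,s \right)} = S 4 = 4 S$)
$h{\left(t,M \right)} = \frac{31}{3} + t$ ($h{\left(t,M \right)} = 1 \left(t + \frac{31}{3}\right) = 1 \left(\frac{31}{3} + t\right) = \frac{31}{3} + t$)
$\frac{1}{h{\left(p{\left(16,-11 \right)},259 \right)}} = \frac{1}{\frac{31}{3} + 4 \cdot 16} = \frac{1}{\frac{31}{3} + 64} = \frac{1}{\frac{223}{3}} = \frac{3}{223}$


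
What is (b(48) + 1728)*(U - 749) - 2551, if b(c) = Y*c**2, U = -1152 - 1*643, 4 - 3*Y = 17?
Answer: 21000713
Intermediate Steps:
Y = -13/3 (Y = 4/3 - 1/3*17 = 4/3 - 17/3 = -13/3 ≈ -4.3333)
U = -1795 (U = -1152 - 643 = -1795)
b(c) = -13*c**2/3
(b(48) + 1728)*(U - 749) - 2551 = (-13/3*48**2 + 1728)*(-1795 - 749) - 2551 = (-13/3*2304 + 1728)*(-2544) - 2551 = (-9984 + 1728)*(-2544) - 2551 = -8256*(-2544) - 2551 = 21003264 - 2551 = 21000713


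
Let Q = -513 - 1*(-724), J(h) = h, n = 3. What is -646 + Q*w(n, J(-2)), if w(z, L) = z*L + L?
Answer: -2334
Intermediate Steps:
w(z, L) = L + L*z (w(z, L) = L*z + L = L + L*z)
Q = 211 (Q = -513 + 724 = 211)
-646 + Q*w(n, J(-2)) = -646 + 211*(-2*(1 + 3)) = -646 + 211*(-2*4) = -646 + 211*(-8) = -646 - 1688 = -2334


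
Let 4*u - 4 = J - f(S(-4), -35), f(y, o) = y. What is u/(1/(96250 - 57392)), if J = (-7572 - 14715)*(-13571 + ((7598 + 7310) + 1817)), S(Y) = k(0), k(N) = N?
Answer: -682863233113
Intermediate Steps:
S(Y) = 0
J = -70293198 (J = -22287*(-13571 + (14908 + 1817)) = -22287*(-13571 + 16725) = -22287*3154 = -70293198)
u = -35146597/2 (u = 1 + (-70293198 - 1*0)/4 = 1 + (-70293198 + 0)/4 = 1 + (¼)*(-70293198) = 1 - 35146599/2 = -35146597/2 ≈ -1.7573e+7)
u/(1/(96250 - 57392)) = -35146597/(2*(1/(96250 - 57392))) = -35146597/(2*(1/38858)) = -35146597/(2*1/38858) = -35146597/2*38858 = -682863233113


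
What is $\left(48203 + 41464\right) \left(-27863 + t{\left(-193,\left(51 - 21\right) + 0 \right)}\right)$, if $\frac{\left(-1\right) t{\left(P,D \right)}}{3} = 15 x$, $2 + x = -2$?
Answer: $-2482251561$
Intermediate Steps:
$x = -4$ ($x = -2 - 2 = -4$)
$t{\left(P,D \right)} = 180$ ($t{\left(P,D \right)} = - 3 \cdot 15 \left(-4\right) = \left(-3\right) \left(-60\right) = 180$)
$\left(48203 + 41464\right) \left(-27863 + t{\left(-193,\left(51 - 21\right) + 0 \right)}\right) = \left(48203 + 41464\right) \left(-27863 + 180\right) = 89667 \left(-27683\right) = -2482251561$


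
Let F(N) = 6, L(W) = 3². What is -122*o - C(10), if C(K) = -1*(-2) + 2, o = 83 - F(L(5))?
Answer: -9398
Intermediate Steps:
L(W) = 9
o = 77 (o = 83 - 1*6 = 83 - 6 = 77)
C(K) = 4 (C(K) = 2 + 2 = 4)
-122*o - C(10) = -122*77 - 1*4 = -9394 - 4 = -9398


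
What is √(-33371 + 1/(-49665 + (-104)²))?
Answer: 2*I*√12591252073255/38849 ≈ 182.68*I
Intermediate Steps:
√(-33371 + 1/(-49665 + (-104)²)) = √(-33371 + 1/(-49665 + 10816)) = √(-33371 + 1/(-38849)) = √(-33371 - 1/38849) = √(-1296429980/38849) = 2*I*√12591252073255/38849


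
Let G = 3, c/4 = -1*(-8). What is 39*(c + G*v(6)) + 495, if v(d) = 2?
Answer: 1977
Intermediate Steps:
c = 32 (c = 4*(-1*(-8)) = 4*8 = 32)
39*(c + G*v(6)) + 495 = 39*(32 + 3*2) + 495 = 39*(32 + 6) + 495 = 39*38 + 495 = 1482 + 495 = 1977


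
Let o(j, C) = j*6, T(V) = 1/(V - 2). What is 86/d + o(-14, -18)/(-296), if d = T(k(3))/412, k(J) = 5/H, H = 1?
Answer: 7865925/74 ≈ 1.0630e+5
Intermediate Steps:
k(J) = 5 (k(J) = 5/1 = 5*1 = 5)
T(V) = 1/(-2 + V)
o(j, C) = 6*j
d = 1/1236 (d = 1/((-2 + 5)*412) = (1/412)/3 = (1/3)*(1/412) = 1/1236 ≈ 0.00080906)
86/d + o(-14, -18)/(-296) = 86/(1/1236) + (6*(-14))/(-296) = 86*1236 - 84*(-1/296) = 106296 + 21/74 = 7865925/74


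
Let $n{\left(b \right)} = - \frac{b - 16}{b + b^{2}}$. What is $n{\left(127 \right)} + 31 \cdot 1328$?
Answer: $\frac{669226897}{16256} \approx 41168.0$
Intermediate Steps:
$n{\left(b \right)} = - \frac{-16 + b}{b + b^{2}}$
$n{\left(127 \right)} + 31 \cdot 1328 = \frac{16 - 127}{127 \left(1 + 127\right)} + 31 \cdot 1328 = \frac{16 - 127}{127 \cdot 128} + 41168 = \frac{1}{127} \cdot \frac{1}{128} \left(-111\right) + 41168 = - \frac{111}{16256} + 41168 = \frac{669226897}{16256}$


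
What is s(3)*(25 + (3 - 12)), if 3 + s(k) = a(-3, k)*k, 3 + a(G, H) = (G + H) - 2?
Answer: -288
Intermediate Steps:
a(G, H) = -5 + G + H (a(G, H) = -3 + ((G + H) - 2) = -3 + (-2 + G + H) = -5 + G + H)
s(k) = -3 + k*(-8 + k) (s(k) = -3 + (-5 - 3 + k)*k = -3 + (-8 + k)*k = -3 + k*(-8 + k))
s(3)*(25 + (3 - 12)) = (-3 + 3*(-8 + 3))*(25 + (3 - 12)) = (-3 + 3*(-5))*(25 - 9) = (-3 - 15)*16 = -18*16 = -288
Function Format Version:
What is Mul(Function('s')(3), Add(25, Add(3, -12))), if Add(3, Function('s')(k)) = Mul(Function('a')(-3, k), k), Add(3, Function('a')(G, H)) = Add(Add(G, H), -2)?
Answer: -288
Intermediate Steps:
Function('a')(G, H) = Add(-5, G, H) (Function('a')(G, H) = Add(-3, Add(Add(G, H), -2)) = Add(-3, Add(-2, G, H)) = Add(-5, G, H))
Function('s')(k) = Add(-3, Mul(k, Add(-8, k))) (Function('s')(k) = Add(-3, Mul(Add(-5, -3, k), k)) = Add(-3, Mul(Add(-8, k), k)) = Add(-3, Mul(k, Add(-8, k))))
Mul(Function('s')(3), Add(25, Add(3, -12))) = Mul(Add(-3, Mul(3, Add(-8, 3))), Add(25, Add(3, -12))) = Mul(Add(-3, Mul(3, -5)), Add(25, -9)) = Mul(Add(-3, -15), 16) = Mul(-18, 16) = -288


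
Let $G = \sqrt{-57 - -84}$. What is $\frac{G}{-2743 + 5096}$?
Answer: $\frac{3 \sqrt{3}}{2353} \approx 0.0022083$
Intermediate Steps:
$G = 3 \sqrt{3}$ ($G = \sqrt{-57 + 84} = \sqrt{27} = 3 \sqrt{3} \approx 5.1962$)
$\frac{G}{-2743 + 5096} = \frac{3 \sqrt{3}}{-2743 + 5096} = \frac{3 \sqrt{3}}{2353}$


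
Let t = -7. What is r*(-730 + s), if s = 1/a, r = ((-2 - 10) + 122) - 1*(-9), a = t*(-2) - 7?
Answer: -86853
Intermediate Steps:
a = 7 (a = -7*(-2) - 7 = 14 - 7 = 7)
r = 119 (r = (-12 + 122) + 9 = 110 + 9 = 119)
s = ⅐ (s = 1/7 = ⅐ ≈ 0.14286)
r*(-730 + s) = 119*(-730 + ⅐) = 119*(-5109/7) = -86853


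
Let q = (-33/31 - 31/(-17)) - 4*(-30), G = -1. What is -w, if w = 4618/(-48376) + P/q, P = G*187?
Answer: 632661993/384831080 ≈ 1.6440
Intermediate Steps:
P = -187 (P = -1*187 = -187)
q = 63640/527 (q = (-33*1/31 - 31*(-1/17)) + 120 = (-33/31 + 31/17) + 120 = 400/527 + 120 = 63640/527 ≈ 120.76)
w = -632661993/384831080 (w = 4618/(-48376) - 187/63640/527 = 4618*(-1/48376) - 187*527/63640 = -2309/24188 - 98549/63640 = -632661993/384831080 ≈ -1.6440)
-w = -1*(-632661993/384831080) = 632661993/384831080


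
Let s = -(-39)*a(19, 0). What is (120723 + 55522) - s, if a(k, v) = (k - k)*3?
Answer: 176245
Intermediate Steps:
a(k, v) = 0 (a(k, v) = 0*3 = 0)
s = 0 (s = -(-39)*0 = -13*0 = 0)
(120723 + 55522) - s = (120723 + 55522) - 1*0 = 176245 + 0 = 176245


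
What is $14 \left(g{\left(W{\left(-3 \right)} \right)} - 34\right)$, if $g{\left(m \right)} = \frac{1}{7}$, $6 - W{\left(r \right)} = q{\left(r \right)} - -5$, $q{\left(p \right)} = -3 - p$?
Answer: $-474$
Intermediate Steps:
$W{\left(r \right)} = 4 + r$ ($W{\left(r \right)} = 6 - \left(\left(-3 - r\right) - -5\right) = 6 - \left(\left(-3 - r\right) + 5\right) = 6 - \left(2 - r\right) = 6 + \left(-2 + r\right) = 4 + r$)
$g{\left(m \right)} = \frac{1}{7}$
$14 \left(g{\left(W{\left(-3 \right)} \right)} - 34\right) = 14 \left(\frac{1}{7} - 34\right) = 14 \left(- \frac{237}{7}\right) = -474$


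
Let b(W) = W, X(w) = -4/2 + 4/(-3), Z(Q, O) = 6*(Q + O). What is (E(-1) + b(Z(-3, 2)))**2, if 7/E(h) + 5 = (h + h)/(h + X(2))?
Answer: 198025/3481 ≈ 56.887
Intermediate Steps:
Z(Q, O) = 6*O + 6*Q (Z(Q, O) = 6*(O + Q) = 6*O + 6*Q)
X(w) = -10/3 (X(w) = -4*1/2 + 4*(-1/3) = -2 - 4/3 = -10/3)
E(h) = 7/(-5 + 2*h/(-10/3 + h)) (E(h) = 7/(-5 + (h + h)/(h - 10/3)) = 7/(-5 + (2*h)/(-10/3 + h)) = 7/(-5 + 2*h/(-10/3 + h)))
(E(-1) + b(Z(-3, 2)))**2 = (7*(10 - 3*(-1))/(-50 + 9*(-1)) + (6*2 + 6*(-3)))**2 = (7*(10 + 3)/(-50 - 9) + (12 - 18))**2 = (7*13/(-59) - 6)**2 = (7*(-1/59)*13 - 6)**2 = (-91/59 - 6)**2 = (-445/59)**2 = 198025/3481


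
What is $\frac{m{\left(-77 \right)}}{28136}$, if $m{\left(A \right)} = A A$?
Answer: $\frac{5929}{28136} \approx 0.21073$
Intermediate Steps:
$m{\left(A \right)} = A^{2}$
$\frac{m{\left(-77 \right)}}{28136} = \frac{\left(-77\right)^{2}}{28136} = 5929 \cdot \frac{1}{28136} = \frac{5929}{28136}$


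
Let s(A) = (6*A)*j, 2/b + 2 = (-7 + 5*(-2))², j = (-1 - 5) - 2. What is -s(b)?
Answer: 96/287 ≈ 0.33449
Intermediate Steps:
j = -8 (j = -6 - 2 = -8)
b = 2/287 (b = 2/(-2 + (-7 + 5*(-2))²) = 2/(-2 + (-7 - 10)²) = 2/(-2 + (-17)²) = 2/(-2 + 289) = 2/287 ≈ 0.0069686)
s(A) = -48*A (s(A) = (6*A)*(-8) = -48*A)
-s(b) = -(-48)*2/287 = -1*(-96/287) = 96/287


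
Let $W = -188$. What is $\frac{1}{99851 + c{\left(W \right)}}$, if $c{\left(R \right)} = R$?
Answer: $\frac{1}{99663} \approx 1.0034 \cdot 10^{-5}$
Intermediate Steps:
$\frac{1}{99851 + c{\left(W \right)}} = \frac{1}{99851 - 188} = \frac{1}{99663}$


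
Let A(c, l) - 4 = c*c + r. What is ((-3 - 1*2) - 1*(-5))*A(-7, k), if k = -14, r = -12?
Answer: 0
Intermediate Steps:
A(c, l) = -8 + c**2 (A(c, l) = 4 + (c*c - 12) = 4 + (c**2 - 12) = 4 + (-12 + c**2) = -8 + c**2)
((-3 - 1*2) - 1*(-5))*A(-7, k) = ((-3 - 1*2) - 1*(-5))*(-8 + (-7)**2) = ((-3 - 2) + 5)*(-8 + 49) = (-5 + 5)*41 = 0*41 = 0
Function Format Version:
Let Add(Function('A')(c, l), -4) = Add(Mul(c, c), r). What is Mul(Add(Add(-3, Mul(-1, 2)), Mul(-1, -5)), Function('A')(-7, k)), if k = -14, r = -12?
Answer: 0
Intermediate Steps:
Function('A')(c, l) = Add(-8, Pow(c, 2)) (Function('A')(c, l) = Add(4, Add(Mul(c, c), -12)) = Add(4, Add(Pow(c, 2), -12)) = Add(4, Add(-12, Pow(c, 2))) = Add(-8, Pow(c, 2)))
Mul(Add(Add(-3, Mul(-1, 2)), Mul(-1, -5)), Function('A')(-7, k)) = Mul(Add(Add(-3, Mul(-1, 2)), Mul(-1, -5)), Add(-8, Pow(-7, 2))) = Mul(Add(Add(-3, -2), 5), Add(-8, 49)) = Mul(Add(-5, 5), 41) = Mul(0, 41) = 0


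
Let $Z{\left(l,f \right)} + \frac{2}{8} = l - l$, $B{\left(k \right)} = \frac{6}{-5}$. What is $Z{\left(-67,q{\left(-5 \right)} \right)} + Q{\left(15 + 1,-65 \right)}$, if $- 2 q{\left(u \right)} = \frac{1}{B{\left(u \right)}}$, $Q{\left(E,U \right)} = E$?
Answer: $\frac{63}{4} \approx 15.75$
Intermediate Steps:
$B{\left(k \right)} = - \frac{6}{5}$ ($B{\left(k \right)} = 6 \left(- \frac{1}{5}\right) = - \frac{6}{5}$)
$q{\left(u \right)} = \frac{5}{12}$ ($q{\left(u \right)} = - \frac{1}{2 \left(- \frac{6}{5}\right)} = \left(- \frac{1}{2}\right) \left(- \frac{5}{6}\right) = \frac{5}{12}$)
$Z{\left(l,f \right)} = - \frac{1}{4}$ ($Z{\left(l,f \right)} = - \frac{1}{4} + \left(l - l\right) = - \frac{1}{4} + 0 = - \frac{1}{4}$)
$Z{\left(-67,q{\left(-5 \right)} \right)} + Q{\left(15 + 1,-65 \right)} = - \frac{1}{4} + \left(15 + 1\right) = - \frac{1}{4} + 16 = \frac{63}{4}$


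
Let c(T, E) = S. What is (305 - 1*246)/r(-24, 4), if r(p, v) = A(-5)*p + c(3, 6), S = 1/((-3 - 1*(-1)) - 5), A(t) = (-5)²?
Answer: -413/4201 ≈ -0.098310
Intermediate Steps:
A(t) = 25
S = -⅐ (S = 1/((-3 + 1) - 5) = 1/(-2 - 5) = 1/(-7) = -⅐ ≈ -0.14286)
c(T, E) = -⅐
r(p, v) = -⅐ + 25*p (r(p, v) = 25*p - ⅐ = -⅐ + 25*p)
(305 - 1*246)/r(-24, 4) = (305 - 1*246)/(-⅐ + 25*(-24)) = (305 - 246)/(-⅐ - 600) = 59/(-4201/7) = 59*(-7/4201) = -413/4201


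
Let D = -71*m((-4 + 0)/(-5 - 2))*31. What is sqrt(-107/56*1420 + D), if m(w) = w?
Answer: 3*I*sqrt(86478)/14 ≈ 63.015*I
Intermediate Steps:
D = -8804/7 (D = -71*(-4 + 0)/(-5 - 2)*31 = -(-284)/(-7)*31 = -(-284)*(-1)/7*31 = -71*4/7*31 = -284/7*31 = -8804/7 ≈ -1257.7)
sqrt(-107/56*1420 + D) = sqrt(-107/56*1420 - 8804/7) = sqrt(-37985/14 - 8804/7) = sqrt(-55593/14) = 3*I*sqrt(86478)/14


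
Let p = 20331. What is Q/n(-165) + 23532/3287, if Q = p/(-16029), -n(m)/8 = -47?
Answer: 15750919659/2201159272 ≈ 7.1557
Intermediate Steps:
n(m) = 376 (n(m) = -8*(-47) = 376)
Q = -2259/1781 (Q = 20331/(-16029) = 20331*(-1/16029) = -2259/1781 ≈ -1.2684)
Q/n(-165) + 23532/3287 = -2259/1781/376 + 23532/3287 = -2259/1781*1/376 + 23532*(1/3287) = -2259/669656 + 23532/3287 = 15750919659/2201159272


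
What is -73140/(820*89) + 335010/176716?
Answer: 288100539/322418342 ≈ 0.89356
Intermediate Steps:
-73140/(820*89) + 335010/176716 = -73140/72980 + 335010*(1/176716) = -73140*1/72980 + 167505/88358 = -3657/3649 + 167505/88358 = 288100539/322418342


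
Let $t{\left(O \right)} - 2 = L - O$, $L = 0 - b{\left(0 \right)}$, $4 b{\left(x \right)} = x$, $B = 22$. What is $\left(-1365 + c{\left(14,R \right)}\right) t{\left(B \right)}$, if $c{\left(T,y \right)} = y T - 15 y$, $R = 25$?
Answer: $27800$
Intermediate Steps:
$b{\left(x \right)} = \frac{x}{4}$
$c{\left(T,y \right)} = - 15 y + T y$ ($c{\left(T,y \right)} = T y - 15 y = - 15 y + T y$)
$L = 0$ ($L = 0 - \frac{1}{4} \cdot 0 = 0 - 0 = 0 + 0 = 0$)
$t{\left(O \right)} = 2 - O$ ($t{\left(O \right)} = 2 + \left(0 - O\right) = 2 - O$)
$\left(-1365 + c{\left(14,R \right)}\right) t{\left(B \right)} = \left(-1365 + 25 \left(-15 + 14\right)\right) \left(2 - 22\right) = \left(-1365 + 25 \left(-1\right)\right) \left(2 - 22\right) = \left(-1365 - 25\right) \left(-20\right) = \left(-1390\right) \left(-20\right) = 27800$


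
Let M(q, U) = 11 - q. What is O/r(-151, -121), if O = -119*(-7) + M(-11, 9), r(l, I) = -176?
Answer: -855/176 ≈ -4.8580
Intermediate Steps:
O = 855 (O = -119*(-7) + (11 - 1*(-11)) = 833 + (11 + 11) = 833 + 22 = 855)
O/r(-151, -121) = 855/(-176) = 855*(-1/176) = -855/176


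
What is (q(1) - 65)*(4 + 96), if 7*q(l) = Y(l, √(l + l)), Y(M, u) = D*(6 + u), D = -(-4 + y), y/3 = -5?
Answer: -34100/7 + 1900*√2/7 ≈ -4487.6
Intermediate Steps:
y = -15 (y = 3*(-5) = -15)
D = 19 (D = -(-4 - 15) = -1*(-19) = 19)
Y(M, u) = 114 + 19*u (Y(M, u) = 19*(6 + u) = 114 + 19*u)
q(l) = 114/7 + 19*√2*√l/7 (q(l) = (114 + 19*√(l + l))/7 = (114 + 19*√(2*l))/7 = (114 + 19*(√2*√l))/7 = (114 + 19*√2*√l)/7 = 114/7 + 19*√2*√l/7)
(q(1) - 65)*(4 + 96) = ((114/7 + 19*√2*√1/7) - 65)*(4 + 96) = ((114/7 + (19/7)*√2*1) - 65)*100 = ((114/7 + 19*√2/7) - 65)*100 = (-341/7 + 19*√2/7)*100 = -34100/7 + 1900*√2/7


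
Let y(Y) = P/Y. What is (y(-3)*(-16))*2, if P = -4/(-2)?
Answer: 64/3 ≈ 21.333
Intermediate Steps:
P = 2 (P = -4*(-1/2) = 2)
y(Y) = 2/Y
(y(-3)*(-16))*2 = ((2/(-3))*(-16))*2 = ((2*(-1/3))*(-16))*2 = -2/3*(-16)*2 = (32/3)*2 = 64/3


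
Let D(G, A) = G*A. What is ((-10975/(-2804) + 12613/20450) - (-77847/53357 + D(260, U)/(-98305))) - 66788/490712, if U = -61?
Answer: 10501904421531526735853/1844909316576505492700 ≈ 5.6924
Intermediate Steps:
D(G, A) = A*G
((-10975/(-2804) + 12613/20450) - (-77847/53357 + D(260, U)/(-98305))) - 66788/490712 = ((-10975/(-2804) + 12613/20450) - (-77847/53357 - 61*260/(-98305))) - 66788/490712 = ((-10975*(-1/2804) + 12613*(1/20450)) - (-77847*1/53357 - 15860*(-1/98305))) - 66788*1/490712 = ((10975/2804 + 12613/20450) - (-77847/53357 + 3172/19661)) - 16697/122678 = (129902801/28670900 - 1*(-1361301463/1049051977)) - 16697/122678 = (129902801/28670900 + 1361301463/1049051977) - 16697/122678 = 175304528322414277/30077264327369300 - 16697/122678 = 10501904421531526735853/1844909316576505492700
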